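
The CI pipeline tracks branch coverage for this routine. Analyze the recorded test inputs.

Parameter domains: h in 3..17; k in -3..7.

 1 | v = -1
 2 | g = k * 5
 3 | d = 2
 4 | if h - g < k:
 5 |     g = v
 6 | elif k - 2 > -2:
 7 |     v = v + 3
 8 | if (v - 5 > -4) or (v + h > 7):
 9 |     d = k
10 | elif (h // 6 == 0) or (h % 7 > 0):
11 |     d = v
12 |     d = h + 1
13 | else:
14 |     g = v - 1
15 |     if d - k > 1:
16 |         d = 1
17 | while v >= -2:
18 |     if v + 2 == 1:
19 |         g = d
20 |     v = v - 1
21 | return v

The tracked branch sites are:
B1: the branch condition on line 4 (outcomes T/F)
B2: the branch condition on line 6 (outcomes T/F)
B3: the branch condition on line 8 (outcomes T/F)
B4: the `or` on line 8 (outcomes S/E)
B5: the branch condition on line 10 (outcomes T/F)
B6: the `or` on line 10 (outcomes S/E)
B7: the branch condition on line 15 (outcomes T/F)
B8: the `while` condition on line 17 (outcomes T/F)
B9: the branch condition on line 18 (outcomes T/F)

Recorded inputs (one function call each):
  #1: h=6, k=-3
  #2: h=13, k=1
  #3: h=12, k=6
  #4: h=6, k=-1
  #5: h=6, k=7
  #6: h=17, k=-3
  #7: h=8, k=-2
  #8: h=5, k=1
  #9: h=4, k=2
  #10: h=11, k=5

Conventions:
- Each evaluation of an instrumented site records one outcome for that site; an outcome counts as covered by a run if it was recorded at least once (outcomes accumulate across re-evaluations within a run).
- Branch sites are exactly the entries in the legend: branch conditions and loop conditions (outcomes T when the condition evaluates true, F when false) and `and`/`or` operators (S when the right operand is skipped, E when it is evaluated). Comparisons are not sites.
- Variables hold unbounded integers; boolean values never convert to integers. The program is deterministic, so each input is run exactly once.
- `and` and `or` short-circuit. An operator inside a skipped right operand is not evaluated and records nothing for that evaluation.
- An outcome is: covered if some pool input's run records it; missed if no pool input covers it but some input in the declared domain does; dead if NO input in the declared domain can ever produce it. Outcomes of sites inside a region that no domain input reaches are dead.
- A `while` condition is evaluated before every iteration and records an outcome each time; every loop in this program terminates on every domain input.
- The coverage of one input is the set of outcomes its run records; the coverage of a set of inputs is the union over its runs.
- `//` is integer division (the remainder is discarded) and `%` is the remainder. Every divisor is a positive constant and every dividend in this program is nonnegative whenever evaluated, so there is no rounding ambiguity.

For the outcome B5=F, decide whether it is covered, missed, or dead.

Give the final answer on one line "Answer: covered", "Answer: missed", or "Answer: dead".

no pool input records B5=F
but domain input (h=7, k=-3) does record it -> reachable, so missed

Answer: missed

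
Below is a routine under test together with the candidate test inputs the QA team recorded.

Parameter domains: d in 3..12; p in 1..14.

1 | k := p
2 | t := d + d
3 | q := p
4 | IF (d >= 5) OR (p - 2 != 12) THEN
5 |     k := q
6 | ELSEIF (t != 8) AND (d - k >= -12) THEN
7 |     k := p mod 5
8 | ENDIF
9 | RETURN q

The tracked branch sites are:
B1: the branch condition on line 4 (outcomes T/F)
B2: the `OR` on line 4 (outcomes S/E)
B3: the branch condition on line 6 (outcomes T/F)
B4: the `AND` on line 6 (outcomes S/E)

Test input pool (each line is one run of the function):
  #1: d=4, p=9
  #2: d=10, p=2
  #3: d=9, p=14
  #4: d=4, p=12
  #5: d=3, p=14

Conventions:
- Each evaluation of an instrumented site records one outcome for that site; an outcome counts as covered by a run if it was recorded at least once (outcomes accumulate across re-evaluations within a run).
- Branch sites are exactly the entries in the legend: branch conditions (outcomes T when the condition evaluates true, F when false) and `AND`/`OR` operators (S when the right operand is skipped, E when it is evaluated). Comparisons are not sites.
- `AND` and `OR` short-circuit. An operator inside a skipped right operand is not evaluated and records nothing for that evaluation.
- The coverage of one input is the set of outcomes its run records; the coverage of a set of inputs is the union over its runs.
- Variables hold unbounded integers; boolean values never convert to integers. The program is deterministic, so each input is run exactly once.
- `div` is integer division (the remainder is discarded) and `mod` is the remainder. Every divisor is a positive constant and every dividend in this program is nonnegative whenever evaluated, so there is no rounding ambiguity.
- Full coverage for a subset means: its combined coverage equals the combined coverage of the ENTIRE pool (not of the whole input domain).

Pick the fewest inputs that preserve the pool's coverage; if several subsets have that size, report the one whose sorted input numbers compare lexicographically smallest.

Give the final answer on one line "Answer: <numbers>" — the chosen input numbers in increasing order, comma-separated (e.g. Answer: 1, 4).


run #1 (d=4, p=9) runs B2->E, B1->T; records B1=T, B2=E
run #2 (d=10, p=2) runs B2->S, B1->T; records B1=T, B2=S
run #3 (d=9, p=14) runs B2->S, B1->T; records B1=T, B2=S
run #4 (d=4, p=12) runs B2->E, B1->T; records B1=T, B2=E
run #5 (d=3, p=14) runs B2->E, B1->F, B4->E, B3->T; records B1=F, B2=E, B3=T, B4=E
union over all inputs: B1=T, B1=F, B2=S, B2=E, B3=T, B4=E (6 outcomes)
every size-1 subset falls short of the 6 outcomes (best: 4/6)
size 2: inputs {2, 5} cover all 6 outcomes, and no lexicographically smaller subset of this size does
Answer: 2, 5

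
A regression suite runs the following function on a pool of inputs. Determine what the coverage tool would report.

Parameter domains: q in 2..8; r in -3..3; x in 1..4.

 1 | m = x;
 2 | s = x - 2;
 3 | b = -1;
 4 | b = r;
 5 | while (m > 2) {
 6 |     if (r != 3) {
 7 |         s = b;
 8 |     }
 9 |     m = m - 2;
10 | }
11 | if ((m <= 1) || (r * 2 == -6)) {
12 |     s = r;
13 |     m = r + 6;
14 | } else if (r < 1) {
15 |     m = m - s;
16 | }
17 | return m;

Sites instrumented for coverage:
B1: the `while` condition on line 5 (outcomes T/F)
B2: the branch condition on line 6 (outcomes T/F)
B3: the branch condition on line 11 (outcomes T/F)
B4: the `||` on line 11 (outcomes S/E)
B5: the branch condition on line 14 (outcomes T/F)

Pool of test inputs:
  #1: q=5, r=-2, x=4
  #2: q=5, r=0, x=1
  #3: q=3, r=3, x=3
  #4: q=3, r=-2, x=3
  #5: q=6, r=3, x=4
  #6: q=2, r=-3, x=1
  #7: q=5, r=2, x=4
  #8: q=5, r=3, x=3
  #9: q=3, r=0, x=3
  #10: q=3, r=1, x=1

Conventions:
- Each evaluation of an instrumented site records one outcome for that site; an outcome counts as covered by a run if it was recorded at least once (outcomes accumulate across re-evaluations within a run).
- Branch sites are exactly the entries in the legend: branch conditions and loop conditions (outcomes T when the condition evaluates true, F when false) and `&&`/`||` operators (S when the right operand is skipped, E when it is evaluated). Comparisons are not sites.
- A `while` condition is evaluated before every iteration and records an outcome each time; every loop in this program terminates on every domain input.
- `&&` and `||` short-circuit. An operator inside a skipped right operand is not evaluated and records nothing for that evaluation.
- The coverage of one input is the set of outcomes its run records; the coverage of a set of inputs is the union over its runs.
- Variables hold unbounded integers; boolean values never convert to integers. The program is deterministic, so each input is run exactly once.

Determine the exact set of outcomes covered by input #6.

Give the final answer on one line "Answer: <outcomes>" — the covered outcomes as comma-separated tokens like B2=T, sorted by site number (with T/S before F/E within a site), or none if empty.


Tracing the run of input #6 (q=2, r=-3, x=1):
  B1->F, B4->S, B3->T
as a set, this run covers: B1=F, B3=T, B4=S
Answer: B1=F, B3=T, B4=S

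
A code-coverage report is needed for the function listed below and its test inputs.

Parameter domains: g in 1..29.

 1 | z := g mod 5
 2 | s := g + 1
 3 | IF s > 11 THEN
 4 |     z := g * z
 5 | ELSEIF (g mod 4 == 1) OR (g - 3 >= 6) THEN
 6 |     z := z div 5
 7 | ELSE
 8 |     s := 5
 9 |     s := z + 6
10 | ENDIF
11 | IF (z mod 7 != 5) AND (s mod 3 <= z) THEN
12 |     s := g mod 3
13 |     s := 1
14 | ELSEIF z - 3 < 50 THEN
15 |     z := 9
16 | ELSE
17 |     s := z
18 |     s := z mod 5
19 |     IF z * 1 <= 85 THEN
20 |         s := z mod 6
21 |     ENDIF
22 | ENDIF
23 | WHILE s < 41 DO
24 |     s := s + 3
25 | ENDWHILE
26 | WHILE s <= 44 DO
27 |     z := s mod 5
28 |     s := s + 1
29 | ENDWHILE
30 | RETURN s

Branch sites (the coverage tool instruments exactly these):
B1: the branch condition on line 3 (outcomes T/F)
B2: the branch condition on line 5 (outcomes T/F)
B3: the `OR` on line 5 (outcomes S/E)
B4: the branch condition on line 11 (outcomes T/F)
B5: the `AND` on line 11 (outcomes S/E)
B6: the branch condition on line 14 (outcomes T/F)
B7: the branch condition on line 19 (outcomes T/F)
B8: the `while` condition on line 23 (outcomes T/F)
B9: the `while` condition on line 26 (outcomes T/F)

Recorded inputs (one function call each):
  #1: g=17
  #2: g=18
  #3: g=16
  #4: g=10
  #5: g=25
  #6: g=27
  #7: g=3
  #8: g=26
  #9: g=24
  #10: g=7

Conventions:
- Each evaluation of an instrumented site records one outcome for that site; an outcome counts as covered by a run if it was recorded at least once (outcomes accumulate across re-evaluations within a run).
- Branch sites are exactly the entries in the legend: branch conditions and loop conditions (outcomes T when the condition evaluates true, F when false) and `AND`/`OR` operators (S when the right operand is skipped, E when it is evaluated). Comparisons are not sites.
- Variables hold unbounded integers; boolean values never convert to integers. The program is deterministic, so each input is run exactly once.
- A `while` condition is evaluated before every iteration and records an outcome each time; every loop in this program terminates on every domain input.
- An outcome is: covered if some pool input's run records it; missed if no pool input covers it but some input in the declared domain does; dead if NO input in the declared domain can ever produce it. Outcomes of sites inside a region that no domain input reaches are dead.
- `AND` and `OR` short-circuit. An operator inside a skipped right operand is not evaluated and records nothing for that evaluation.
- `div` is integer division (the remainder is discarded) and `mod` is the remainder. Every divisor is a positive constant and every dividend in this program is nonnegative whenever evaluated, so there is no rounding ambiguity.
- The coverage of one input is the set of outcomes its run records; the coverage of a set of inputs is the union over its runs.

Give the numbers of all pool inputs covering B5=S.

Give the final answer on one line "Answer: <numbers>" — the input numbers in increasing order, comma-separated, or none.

input #1 (g=17): does not record B5=S
input #2 (g=18): records B5=S
input #3 (g=16): does not record B5=S
input #4 (g=10): does not record B5=S
input #5 (g=25): does not record B5=S
input #6 (g=27): records B5=S
input #7 (g=3): does not record B5=S
input #8 (g=26): records B5=S
input #9 (g=24): records B5=S
input #10 (g=7): does not record B5=S

Answer: 2, 6, 8, 9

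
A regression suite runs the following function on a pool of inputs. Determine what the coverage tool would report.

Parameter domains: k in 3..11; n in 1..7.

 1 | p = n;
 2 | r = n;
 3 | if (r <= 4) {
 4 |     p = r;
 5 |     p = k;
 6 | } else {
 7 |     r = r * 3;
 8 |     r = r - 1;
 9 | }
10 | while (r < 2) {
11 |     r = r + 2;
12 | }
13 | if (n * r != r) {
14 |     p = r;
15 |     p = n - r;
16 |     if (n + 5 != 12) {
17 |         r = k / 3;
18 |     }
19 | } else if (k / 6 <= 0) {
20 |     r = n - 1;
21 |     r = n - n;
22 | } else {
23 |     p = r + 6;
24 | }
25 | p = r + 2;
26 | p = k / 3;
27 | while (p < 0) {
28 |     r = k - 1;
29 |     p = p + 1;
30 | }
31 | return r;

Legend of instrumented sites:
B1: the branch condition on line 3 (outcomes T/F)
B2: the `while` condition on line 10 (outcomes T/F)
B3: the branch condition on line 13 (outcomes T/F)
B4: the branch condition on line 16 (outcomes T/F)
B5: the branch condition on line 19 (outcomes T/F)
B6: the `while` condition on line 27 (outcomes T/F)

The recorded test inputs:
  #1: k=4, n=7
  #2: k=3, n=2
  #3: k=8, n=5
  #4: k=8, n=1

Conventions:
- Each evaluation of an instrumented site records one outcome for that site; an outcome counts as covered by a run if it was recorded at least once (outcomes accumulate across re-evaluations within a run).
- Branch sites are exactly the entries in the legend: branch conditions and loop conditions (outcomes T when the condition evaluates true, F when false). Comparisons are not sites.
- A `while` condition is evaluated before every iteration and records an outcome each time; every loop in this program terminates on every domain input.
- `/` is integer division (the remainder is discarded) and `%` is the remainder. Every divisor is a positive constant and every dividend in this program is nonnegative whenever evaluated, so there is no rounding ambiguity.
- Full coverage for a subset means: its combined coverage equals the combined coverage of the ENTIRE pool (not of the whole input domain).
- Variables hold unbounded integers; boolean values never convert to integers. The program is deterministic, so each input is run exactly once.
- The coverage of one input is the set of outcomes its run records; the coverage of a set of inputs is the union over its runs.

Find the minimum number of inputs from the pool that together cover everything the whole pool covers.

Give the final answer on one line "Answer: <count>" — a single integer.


test 1 (k=4, n=7) fires B1->F, B2->F, B3->T, B4->F, B6->F; hits B1=F, B2=F, B3=T, B4=F, B6=F
test 2 (k=3, n=2) fires B1->T, B2->F, B3->T, B4->T, B6->F; hits B1=T, B2=F, B3=T, B4=T, B6=F
test 3 (k=8, n=5) fires B1->F, B2->F, B3->T, B4->T, B6->F; hits B1=F, B2=F, B3=T, B4=T, B6=F
test 4 (k=8, n=1) fires B1->T, B2->T, B2->F, B3->F, B5->F, B6->F; hits B1=T, B2=T, B2=F, B3=F, B5=F, B6=F
union over all inputs: B1=T, B1=F, B2=T, B2=F, B3=T, B3=F, B4=T, B4=F, B5=F, B6=F (10 outcomes)
checked all size-1 subsets: none covers 10 outcomes (max 6/10)
checked all size-2 subsets: none covers 10 outcomes (max 9/10)
the canonical winner is {1, 2, 4}: size 3, full 10-outcome coverage, earliest index list among size-3 covers
Answer: 3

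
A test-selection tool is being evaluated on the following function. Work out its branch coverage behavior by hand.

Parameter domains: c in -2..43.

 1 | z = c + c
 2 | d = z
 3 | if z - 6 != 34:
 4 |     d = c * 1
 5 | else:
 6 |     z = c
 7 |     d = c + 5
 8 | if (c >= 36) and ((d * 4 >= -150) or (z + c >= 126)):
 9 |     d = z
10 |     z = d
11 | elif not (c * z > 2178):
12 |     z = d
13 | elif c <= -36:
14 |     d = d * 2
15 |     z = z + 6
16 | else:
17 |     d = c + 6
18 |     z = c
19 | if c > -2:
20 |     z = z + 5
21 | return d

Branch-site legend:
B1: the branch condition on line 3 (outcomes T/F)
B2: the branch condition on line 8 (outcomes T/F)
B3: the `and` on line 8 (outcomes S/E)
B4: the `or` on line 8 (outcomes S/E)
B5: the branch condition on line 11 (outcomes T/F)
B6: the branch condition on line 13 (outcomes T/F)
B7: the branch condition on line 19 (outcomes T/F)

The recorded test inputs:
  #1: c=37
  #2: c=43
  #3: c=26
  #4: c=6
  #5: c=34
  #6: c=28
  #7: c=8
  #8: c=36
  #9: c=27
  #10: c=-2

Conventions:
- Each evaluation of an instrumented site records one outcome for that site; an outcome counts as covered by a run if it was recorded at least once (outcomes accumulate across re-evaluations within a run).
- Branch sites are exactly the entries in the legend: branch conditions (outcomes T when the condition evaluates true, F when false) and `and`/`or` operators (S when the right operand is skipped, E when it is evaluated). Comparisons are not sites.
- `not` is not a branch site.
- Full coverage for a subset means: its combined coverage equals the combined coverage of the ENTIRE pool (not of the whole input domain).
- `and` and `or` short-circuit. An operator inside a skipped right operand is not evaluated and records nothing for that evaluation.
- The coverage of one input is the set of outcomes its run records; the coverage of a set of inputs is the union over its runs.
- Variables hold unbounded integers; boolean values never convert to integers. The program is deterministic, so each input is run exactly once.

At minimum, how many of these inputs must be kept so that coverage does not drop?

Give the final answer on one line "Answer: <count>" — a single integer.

run #1 (c=37) runs B1->T, B3->E, B4->S, B2->T, B7->T; records B1=T, B2=T, B3=E, B4=S, B7=T
run #2 (c=43) runs B1->T, B3->E, B4->S, B2->T, B7->T; records B1=T, B2=T, B3=E, B4=S, B7=T
run #3 (c=26) runs B1->T, B3->S, B2->F, B5->T, B7->T; records B1=T, B2=F, B3=S, B5=T, B7=T
run #4 (c=6) runs B1->T, B3->S, B2->F, B5->T, B7->T; records B1=T, B2=F, B3=S, B5=T, B7=T
run #5 (c=34) runs B1->T, B3->S, B2->F, B5->F, B6->F, B7->T; records B1=T, B2=F, B3=S, B5=F, B6=F, B7=T
run #6 (c=28) runs B1->T, B3->S, B2->F, B5->T, B7->T; records B1=T, B2=F, B3=S, B5=T, B7=T
run #7 (c=8) runs B1->T, B3->S, B2->F, B5->T, B7->T; records B1=T, B2=F, B3=S, B5=T, B7=T
run #8 (c=36) runs B1->T, B3->E, B4->S, B2->T, B7->T; records B1=T, B2=T, B3=E, B4=S, B7=T
run #9 (c=27) runs B1->T, B3->S, B2->F, B5->T, B7->T; records B1=T, B2=F, B3=S, B5=T, B7=T
run #10 (c=-2) runs B1->T, B3->S, B2->F, B5->T, B7->F; records B1=T, B2=F, B3=S, B5=T, B7=F
together the pool reaches 11 outcomes: B1=T, B2=T, B2=F, B3=S, B3=E, B4=S, B5=T, B5=F, B6=F, B7=T, B7=F
checked all size-1 subsets: none covers 11 outcomes (max 6/11)
checked all size-2 subsets: none covers 11 outcomes (max 9/11)
the canonical winner is {1, 5, 10}: size 3, full 11-outcome coverage, earliest index list among size-3 covers

Answer: 3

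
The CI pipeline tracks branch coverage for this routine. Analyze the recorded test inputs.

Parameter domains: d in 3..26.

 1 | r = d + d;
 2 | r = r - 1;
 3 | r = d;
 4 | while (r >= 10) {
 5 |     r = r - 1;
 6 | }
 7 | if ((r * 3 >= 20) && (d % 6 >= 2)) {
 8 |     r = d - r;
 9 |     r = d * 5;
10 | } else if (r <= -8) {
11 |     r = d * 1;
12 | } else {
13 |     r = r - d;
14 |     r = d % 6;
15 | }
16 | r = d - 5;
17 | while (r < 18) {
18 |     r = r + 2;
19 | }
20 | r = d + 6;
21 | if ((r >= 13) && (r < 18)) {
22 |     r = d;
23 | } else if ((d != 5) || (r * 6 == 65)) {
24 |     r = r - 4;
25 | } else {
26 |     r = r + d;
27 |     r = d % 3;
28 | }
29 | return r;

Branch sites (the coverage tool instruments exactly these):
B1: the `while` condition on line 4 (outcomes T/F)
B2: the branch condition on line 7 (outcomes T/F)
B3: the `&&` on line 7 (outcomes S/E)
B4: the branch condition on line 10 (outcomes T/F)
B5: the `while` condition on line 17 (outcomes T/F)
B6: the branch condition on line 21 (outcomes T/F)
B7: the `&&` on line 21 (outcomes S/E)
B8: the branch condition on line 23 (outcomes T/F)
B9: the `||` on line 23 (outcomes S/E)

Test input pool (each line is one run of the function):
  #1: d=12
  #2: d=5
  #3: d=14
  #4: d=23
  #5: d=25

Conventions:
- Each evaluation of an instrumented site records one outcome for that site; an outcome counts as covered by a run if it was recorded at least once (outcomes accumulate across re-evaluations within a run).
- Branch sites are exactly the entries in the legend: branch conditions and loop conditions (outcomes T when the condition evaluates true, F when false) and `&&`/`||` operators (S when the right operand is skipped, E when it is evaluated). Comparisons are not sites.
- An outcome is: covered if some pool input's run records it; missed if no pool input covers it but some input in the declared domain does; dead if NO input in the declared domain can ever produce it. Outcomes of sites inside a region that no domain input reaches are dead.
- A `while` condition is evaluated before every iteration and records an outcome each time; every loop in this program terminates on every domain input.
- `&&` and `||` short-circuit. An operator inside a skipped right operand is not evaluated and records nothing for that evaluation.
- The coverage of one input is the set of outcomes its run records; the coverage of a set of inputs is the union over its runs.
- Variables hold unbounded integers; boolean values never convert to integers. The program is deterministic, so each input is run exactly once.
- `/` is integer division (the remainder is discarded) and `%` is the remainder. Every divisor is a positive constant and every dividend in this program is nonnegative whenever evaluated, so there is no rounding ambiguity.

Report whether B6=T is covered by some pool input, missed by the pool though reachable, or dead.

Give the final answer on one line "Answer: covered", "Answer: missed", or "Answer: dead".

no pool input records B6=T
but domain input (d=7) does record it -> reachable, so missed

Answer: missed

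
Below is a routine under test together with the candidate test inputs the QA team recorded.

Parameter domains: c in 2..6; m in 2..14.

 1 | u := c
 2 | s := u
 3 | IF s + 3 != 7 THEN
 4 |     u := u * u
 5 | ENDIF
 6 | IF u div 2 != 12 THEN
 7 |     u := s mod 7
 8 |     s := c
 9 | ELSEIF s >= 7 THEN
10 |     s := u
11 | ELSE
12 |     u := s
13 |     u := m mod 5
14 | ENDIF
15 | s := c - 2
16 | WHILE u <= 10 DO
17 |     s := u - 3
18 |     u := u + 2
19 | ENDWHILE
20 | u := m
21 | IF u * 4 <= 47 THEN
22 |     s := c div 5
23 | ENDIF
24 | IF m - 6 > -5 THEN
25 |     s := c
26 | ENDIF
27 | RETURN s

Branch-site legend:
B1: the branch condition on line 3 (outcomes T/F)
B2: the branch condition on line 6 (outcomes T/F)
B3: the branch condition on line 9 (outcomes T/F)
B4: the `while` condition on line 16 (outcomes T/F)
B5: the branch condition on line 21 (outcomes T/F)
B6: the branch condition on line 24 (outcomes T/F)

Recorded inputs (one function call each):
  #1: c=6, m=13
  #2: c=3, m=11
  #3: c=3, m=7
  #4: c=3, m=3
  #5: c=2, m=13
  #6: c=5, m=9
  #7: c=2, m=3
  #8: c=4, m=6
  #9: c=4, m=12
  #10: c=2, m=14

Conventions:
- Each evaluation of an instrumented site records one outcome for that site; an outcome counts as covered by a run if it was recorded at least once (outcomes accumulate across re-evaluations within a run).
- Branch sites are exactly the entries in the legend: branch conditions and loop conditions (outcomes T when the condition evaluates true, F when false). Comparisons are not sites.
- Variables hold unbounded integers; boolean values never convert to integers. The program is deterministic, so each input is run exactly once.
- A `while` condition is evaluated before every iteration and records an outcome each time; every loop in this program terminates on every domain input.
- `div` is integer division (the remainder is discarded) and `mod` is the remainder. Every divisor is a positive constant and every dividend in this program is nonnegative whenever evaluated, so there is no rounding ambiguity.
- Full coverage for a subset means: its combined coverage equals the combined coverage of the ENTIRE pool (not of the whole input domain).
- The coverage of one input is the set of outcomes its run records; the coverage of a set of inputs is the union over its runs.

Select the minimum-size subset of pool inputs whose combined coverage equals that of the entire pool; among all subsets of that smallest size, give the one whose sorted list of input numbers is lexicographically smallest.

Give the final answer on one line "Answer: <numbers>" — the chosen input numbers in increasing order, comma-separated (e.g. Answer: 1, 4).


run #1 (c=6, m=13) runs B1->T, B2->T, B4->T, B4->T, B4->T, B4->F, B5->F, B6->T; records B1=T, B2=T, B4=T, B4=F, B5=F, B6=T
run #2 (c=3, m=11) runs B1->T, B2->T, B4->T, B4->T, B4->T, B4->T, B4->F, B5->T, B6->T; records B1=T, B2=T, B4=T, B4=F, B5=T, B6=T
run #3 (c=3, m=7) runs B1->T, B2->T, B4->T, B4->T, B4->T, B4->T, B4->F, B5->T, B6->T; records B1=T, B2=T, B4=T, B4=F, B5=T, B6=T
run #4 (c=3, m=3) runs B1->T, B2->T, B4->T, B4->T, B4->T, B4->T, B4->F, B5->T, B6->T; records B1=T, B2=T, B4=T, B4=F, B5=T, B6=T
run #5 (c=2, m=13) runs B1->T, B2->T, B4->T, B4->T, B4->T, B4->T, B4->T, B4->F, B5->F, B6->T; records B1=T, B2=T, B4=T, B4=F, B5=F, B6=T
run #6 (c=5, m=9) runs B1->T, B2->F, B3->F, B4->T, B4->T, B4->T, B4->T, B4->F, B5->T, B6->T; records B1=T, B2=F, B3=F, B4=T, B4=F, B5=T, B6=T
run #7 (c=2, m=3) runs B1->T, B2->T, B4->T, B4->T, B4->T, B4->T, B4->T, B4->F, B5->T, B6->T; records B1=T, B2=T, B4=T, B4=F, B5=T, B6=T
run #8 (c=4, m=6) runs B1->F, B2->T, B4->T, B4->T, B4->T, B4->T, B4->F, B5->T, B6->T; records B1=F, B2=T, B4=T, B4=F, B5=T, B6=T
run #9 (c=4, m=12) runs B1->F, B2->T, B4->T, B4->T, B4->T, B4->T, B4->F, B5->F, B6->T; records B1=F, B2=T, B4=T, B4=F, B5=F, B6=T
run #10 (c=2, m=14) runs B1->T, B2->T, B4->T, B4->T, B4->T, B4->T, B4->T, B4->F, B5->F, B6->T; records B1=T, B2=T, B4=T, B4=F, B5=F, B6=T
together the pool reaches 10 outcomes: B1=T, B1=F, B2=T, B2=F, B3=F, B4=T, B4=F, B5=T, B5=F, B6=T
no size-1 subset reaches all 10 outcomes (best union: 7/10)
the canonical winner is {6, 9}: size 2, full 10-outcome coverage, earliest index list among size-2 covers
Answer: 6, 9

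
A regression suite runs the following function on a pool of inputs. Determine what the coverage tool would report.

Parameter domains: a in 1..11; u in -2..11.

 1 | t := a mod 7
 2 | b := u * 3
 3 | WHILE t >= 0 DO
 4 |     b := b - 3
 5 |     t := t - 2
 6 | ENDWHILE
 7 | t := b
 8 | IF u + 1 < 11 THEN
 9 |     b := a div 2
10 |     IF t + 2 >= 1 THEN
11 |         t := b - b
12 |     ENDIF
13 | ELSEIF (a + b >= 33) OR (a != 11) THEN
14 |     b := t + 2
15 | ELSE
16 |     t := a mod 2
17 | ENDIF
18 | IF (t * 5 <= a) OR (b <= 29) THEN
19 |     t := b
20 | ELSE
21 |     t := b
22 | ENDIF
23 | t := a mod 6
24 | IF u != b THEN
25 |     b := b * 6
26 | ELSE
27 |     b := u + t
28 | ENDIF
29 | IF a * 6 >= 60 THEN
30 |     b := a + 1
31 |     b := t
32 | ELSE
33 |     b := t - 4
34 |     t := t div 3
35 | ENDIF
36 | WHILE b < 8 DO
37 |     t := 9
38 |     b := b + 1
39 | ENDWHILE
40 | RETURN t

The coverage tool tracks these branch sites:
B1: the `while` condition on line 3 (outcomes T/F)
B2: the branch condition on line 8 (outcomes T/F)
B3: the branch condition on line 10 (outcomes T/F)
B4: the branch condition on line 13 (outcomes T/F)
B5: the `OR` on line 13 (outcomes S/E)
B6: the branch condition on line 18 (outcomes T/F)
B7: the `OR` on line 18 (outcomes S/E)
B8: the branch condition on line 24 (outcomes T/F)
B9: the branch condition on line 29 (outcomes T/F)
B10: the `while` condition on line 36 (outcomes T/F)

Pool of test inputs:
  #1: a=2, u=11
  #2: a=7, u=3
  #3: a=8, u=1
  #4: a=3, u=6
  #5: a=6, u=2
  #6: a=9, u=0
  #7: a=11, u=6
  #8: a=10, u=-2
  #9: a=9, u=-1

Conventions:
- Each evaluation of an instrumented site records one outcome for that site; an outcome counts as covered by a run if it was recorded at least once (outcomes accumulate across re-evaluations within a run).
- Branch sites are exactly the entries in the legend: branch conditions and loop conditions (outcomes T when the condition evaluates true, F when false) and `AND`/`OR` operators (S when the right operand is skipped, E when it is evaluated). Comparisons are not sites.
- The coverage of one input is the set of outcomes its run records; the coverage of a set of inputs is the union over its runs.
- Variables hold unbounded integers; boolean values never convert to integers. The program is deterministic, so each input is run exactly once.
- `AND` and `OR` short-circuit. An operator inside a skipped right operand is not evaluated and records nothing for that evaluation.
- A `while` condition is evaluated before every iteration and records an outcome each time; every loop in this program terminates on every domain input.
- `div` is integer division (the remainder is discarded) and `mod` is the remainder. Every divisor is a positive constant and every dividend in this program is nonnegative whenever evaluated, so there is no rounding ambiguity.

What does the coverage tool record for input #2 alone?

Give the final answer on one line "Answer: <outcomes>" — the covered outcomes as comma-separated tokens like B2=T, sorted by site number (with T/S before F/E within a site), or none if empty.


Event log for input #2 (a=7, u=3):
  B1->T, B1->F, B2->T, B3->T, B7->S, B6->T, B8->F, B9->F, B10->T, B10->T
  B10->T, B10->T, B10->T, B10->T, B10->T, B10->T, B10->T, B10->T, B10->T, B10->F
as a set, this run covers: B1=T, B1=F, B2=T, B3=T, B6=T, B7=S, B8=F, B9=F, B10=T, B10=F
Answer: B1=T, B1=F, B2=T, B3=T, B6=T, B7=S, B8=F, B9=F, B10=T, B10=F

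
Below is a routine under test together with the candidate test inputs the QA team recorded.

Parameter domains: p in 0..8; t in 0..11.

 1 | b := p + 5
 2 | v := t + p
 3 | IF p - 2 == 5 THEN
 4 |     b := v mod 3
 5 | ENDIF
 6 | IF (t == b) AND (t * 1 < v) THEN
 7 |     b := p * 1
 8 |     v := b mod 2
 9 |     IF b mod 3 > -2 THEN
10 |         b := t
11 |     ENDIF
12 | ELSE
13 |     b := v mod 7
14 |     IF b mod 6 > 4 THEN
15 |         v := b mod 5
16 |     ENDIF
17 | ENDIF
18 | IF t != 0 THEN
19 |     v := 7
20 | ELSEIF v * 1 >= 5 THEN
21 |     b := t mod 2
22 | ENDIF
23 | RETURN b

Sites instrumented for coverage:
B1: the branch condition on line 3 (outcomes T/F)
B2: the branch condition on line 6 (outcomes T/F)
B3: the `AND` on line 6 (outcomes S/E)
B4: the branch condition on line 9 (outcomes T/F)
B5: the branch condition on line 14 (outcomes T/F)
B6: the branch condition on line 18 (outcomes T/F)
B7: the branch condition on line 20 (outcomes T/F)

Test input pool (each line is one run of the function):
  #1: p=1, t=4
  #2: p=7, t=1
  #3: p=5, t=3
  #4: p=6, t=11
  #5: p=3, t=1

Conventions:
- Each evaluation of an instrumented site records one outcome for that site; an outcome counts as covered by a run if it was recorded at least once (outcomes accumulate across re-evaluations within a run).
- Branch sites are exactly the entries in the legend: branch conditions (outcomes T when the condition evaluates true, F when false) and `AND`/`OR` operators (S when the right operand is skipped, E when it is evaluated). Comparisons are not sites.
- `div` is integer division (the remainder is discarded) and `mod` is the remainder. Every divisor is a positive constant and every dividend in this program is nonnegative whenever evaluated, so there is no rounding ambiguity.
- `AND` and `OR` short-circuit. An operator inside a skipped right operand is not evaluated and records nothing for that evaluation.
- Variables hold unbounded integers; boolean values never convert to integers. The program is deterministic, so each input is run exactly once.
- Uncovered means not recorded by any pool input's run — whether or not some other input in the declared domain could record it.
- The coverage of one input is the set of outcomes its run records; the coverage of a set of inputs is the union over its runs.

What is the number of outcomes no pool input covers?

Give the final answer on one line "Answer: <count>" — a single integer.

input #1, p=1, t=4: events B1->F, B3->S, B2->F, B5->T, B6->T; outcomes B1=F, B2=F, B3=S, B5=T, B6=T
input #2, p=7, t=1: events B1->T, B3->S, B2->F, B5->F, B6->T; outcomes B1=T, B2=F, B3=S, B5=F, B6=T
input #3, p=5, t=3: events B1->F, B3->S, B2->F, B5->F, B6->T; outcomes B1=F, B2=F, B3=S, B5=F, B6=T
input #4, p=6, t=11: events B1->F, B3->E, B2->T, B4->T, B6->T; outcomes B1=F, B2=T, B3=E, B4=T, B6=T
input #5, p=3, t=1: events B1->F, B3->S, B2->F, B5->F, B6->T; outcomes B1=F, B2=F, B3=S, B5=F, B6=T
union over the pool: B1=T, B1=F, B2=T, B2=F, B3=S, B3=E, B4=T, B5=T, B5=F, B6=T
uncovered (4 of 14): B4=F, B6=F, B7=T, B7=F

Answer: 4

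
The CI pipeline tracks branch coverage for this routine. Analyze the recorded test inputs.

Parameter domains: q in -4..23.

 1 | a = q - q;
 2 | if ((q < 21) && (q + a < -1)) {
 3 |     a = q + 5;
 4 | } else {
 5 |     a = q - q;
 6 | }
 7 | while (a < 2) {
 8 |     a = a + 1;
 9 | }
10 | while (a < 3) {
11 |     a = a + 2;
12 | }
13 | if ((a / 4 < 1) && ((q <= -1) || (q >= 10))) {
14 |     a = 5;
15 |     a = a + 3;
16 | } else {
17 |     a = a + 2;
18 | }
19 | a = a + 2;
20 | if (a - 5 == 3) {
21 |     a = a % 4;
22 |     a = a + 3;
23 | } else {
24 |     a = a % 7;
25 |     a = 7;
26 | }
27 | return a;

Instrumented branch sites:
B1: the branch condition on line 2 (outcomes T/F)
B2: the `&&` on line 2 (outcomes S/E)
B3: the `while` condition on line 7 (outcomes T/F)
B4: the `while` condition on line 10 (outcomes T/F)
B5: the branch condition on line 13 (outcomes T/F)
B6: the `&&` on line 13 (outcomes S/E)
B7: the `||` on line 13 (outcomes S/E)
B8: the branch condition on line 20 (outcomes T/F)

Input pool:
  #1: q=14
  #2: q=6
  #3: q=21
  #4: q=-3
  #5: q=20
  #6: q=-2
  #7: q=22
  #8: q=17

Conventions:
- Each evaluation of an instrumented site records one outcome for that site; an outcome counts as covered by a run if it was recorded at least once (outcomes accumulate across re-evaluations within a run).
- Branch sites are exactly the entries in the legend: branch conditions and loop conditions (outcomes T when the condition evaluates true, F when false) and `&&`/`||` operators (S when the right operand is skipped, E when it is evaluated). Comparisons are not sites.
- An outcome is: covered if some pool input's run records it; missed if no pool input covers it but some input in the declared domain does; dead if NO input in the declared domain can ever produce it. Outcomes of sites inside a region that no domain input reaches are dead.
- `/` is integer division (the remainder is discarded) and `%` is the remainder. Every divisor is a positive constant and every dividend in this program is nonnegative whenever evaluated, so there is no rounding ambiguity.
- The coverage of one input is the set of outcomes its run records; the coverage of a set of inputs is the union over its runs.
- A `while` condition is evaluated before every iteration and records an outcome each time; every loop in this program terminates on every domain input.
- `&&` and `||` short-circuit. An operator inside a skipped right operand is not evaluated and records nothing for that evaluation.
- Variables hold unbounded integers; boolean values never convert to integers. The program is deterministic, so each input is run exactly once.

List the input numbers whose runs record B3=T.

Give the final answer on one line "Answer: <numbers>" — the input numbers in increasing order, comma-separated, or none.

input #1 (q=14): records B3=T
input #2 (q=6): records B3=T
input #3 (q=21): records B3=T
input #4 (q=-3): does not record B3=T
input #5 (q=20): records B3=T
input #6 (q=-2): does not record B3=T
input #7 (q=22): records B3=T
input #8 (q=17): records B3=T

Answer: 1, 2, 3, 5, 7, 8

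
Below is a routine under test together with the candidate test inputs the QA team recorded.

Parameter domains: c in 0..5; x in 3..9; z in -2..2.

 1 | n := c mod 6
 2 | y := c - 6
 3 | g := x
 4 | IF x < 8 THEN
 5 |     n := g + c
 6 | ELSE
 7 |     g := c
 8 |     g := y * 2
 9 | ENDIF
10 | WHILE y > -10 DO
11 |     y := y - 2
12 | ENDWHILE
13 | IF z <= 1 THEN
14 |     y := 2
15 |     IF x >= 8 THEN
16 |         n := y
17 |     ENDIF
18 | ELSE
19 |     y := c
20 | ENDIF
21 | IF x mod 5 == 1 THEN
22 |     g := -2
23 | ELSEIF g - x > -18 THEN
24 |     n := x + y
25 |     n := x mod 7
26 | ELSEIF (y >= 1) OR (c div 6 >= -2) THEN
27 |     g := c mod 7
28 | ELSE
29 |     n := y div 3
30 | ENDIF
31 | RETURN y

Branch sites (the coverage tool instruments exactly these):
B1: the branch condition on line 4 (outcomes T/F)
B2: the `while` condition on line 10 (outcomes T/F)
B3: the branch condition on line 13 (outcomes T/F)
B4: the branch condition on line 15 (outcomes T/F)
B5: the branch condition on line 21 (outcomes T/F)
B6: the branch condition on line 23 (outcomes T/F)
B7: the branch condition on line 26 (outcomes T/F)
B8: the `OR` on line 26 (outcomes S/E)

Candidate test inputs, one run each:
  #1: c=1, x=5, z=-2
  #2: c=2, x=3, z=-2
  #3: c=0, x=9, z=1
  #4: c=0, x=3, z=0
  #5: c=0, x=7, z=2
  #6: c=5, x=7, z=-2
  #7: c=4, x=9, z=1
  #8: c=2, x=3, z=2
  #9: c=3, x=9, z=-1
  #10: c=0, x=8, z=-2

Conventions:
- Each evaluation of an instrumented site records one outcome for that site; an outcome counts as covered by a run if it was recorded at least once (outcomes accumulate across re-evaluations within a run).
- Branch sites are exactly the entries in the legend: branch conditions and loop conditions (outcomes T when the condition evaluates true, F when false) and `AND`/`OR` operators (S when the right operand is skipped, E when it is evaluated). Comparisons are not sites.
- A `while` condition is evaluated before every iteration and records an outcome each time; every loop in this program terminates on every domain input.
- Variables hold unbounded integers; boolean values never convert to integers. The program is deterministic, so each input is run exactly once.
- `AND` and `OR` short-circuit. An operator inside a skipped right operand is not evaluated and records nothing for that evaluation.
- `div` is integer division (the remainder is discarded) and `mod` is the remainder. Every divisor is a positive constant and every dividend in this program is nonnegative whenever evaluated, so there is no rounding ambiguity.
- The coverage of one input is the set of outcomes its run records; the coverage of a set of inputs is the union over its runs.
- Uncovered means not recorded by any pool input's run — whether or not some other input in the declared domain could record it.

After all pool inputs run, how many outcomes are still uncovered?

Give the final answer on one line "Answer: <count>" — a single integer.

input #1 (c=1, x=5, z=-2): events B1->T, B2->T, B2->T, B2->T, B2->F, B3->T, B4->F, B5->F, B6->T; covers B1=T, B2=T, B2=F, B3=T, B4=F, B5=F, B6=T
input #2 (c=2, x=3, z=-2): events B1->T, B2->T, B2->T, B2->T, B2->F, B3->T, B4->F, B5->F, B6->T; covers B1=T, B2=T, B2=F, B3=T, B4=F, B5=F, B6=T
input #3 (c=0, x=9, z=1): events B1->F, B2->T, B2->T, B2->F, B3->T, B4->T, B5->F, B6->F, B8->S, B7->T; covers B1=F, B2=T, B2=F, B3=T, B4=T, B5=F, B6=F, B7=T, B8=S
input #4 (c=0, x=3, z=0): events B1->T, B2->T, B2->T, B2->F, B3->T, B4->F, B5->F, B6->T; covers B1=T, B2=T, B2=F, B3=T, B4=F, B5=F, B6=T
input #5 (c=0, x=7, z=2): events B1->T, B2->T, B2->T, B2->F, B3->F, B5->F, B6->T; covers B1=T, B2=T, B2=F, B3=F, B5=F, B6=T
input #6 (c=5, x=7, z=-2): events B1->T, B2->T, B2->T, B2->T, B2->T, B2->T, B2->F, B3->T, B4->F, B5->F, B6->T; covers B1=T, B2=T, B2=F, B3=T, B4=F, B5=F, B6=T
input #7 (c=4, x=9, z=1): events B1->F, B2->T, B2->T, B2->T, B2->T, B2->F, B3->T, B4->T, B5->F, B6->T; covers B1=F, B2=T, B2=F, B3=T, B4=T, B5=F, B6=T
input #8 (c=2, x=3, z=2): events B1->T, B2->T, B2->T, B2->T, B2->F, B3->F, B5->F, B6->T; covers B1=T, B2=T, B2=F, B3=F, B5=F, B6=T
input #9 (c=3, x=9, z=-1): events B1->F, B2->T, B2->T, B2->T, B2->T, B2->F, B3->T, B4->T, B5->F, B6->T; covers B1=F, B2=T, B2=F, B3=T, B4=T, B5=F, B6=T
input #10 (c=0, x=8, z=-2): events B1->F, B2->T, B2->T, B2->F, B3->T, B4->T, B5->F, B6->F, B8->S, B7->T; covers B1=F, B2=T, B2=F, B3=T, B4=T, B5=F, B6=F, B7=T, B8=S
union over the pool: B1=T, B1=F, B2=T, B2=F, B3=T, B3=F, B4=T, B4=F, B5=F, B6=T, B6=F, B7=T, B8=S
uncovered (3 of 16): B5=T, B7=F, B8=E

Answer: 3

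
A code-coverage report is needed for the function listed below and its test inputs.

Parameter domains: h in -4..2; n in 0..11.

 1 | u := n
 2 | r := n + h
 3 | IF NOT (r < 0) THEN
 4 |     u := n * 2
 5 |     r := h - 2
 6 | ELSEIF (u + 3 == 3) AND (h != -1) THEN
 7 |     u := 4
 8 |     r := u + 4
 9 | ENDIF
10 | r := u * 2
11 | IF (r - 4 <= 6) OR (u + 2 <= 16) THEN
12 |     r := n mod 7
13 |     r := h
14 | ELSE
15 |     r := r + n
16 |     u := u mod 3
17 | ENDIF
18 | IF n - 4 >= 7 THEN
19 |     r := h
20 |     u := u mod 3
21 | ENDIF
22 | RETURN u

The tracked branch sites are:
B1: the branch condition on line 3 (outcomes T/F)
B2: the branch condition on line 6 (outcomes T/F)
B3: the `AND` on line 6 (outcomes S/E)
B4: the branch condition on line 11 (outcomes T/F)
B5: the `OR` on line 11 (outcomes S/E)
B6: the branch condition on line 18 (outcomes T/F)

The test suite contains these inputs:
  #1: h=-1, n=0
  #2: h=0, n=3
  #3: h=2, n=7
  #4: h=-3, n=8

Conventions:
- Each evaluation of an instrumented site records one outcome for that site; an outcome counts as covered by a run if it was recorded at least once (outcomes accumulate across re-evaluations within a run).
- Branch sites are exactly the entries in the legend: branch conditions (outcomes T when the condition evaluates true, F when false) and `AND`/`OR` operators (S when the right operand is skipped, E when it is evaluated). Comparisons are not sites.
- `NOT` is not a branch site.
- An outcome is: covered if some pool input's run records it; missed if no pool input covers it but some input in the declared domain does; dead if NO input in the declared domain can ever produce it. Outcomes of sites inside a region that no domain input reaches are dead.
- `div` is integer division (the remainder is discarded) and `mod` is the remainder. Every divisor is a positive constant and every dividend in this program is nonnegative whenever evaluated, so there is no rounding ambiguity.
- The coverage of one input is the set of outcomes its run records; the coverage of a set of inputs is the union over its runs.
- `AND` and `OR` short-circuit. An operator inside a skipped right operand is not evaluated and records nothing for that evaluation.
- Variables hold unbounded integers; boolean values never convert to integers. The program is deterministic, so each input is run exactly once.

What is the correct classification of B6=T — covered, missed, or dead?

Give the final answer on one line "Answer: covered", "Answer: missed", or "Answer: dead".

no pool input records B6=T
but domain input (h=-4, n=11) does record it -> reachable, so missed

Answer: missed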